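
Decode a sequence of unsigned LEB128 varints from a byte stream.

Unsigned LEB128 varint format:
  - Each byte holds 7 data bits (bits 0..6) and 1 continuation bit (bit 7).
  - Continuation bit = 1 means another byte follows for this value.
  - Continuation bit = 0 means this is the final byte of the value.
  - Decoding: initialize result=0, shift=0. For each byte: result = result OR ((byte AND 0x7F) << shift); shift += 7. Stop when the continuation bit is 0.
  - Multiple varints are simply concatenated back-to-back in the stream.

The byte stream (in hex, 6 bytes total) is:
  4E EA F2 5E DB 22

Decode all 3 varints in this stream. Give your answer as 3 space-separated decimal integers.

Answer: 78 1554794 4443

Derivation:
  byte[0]=0x4E cont=0 payload=0x4E=78: acc |= 78<<0 -> acc=78 shift=7 [end]
Varint 1: bytes[0:1] = 4E -> value 78 (1 byte(s))
  byte[1]=0xEA cont=1 payload=0x6A=106: acc |= 106<<0 -> acc=106 shift=7
  byte[2]=0xF2 cont=1 payload=0x72=114: acc |= 114<<7 -> acc=14698 shift=14
  byte[3]=0x5E cont=0 payload=0x5E=94: acc |= 94<<14 -> acc=1554794 shift=21 [end]
Varint 2: bytes[1:4] = EA F2 5E -> value 1554794 (3 byte(s))
  byte[4]=0xDB cont=1 payload=0x5B=91: acc |= 91<<0 -> acc=91 shift=7
  byte[5]=0x22 cont=0 payload=0x22=34: acc |= 34<<7 -> acc=4443 shift=14 [end]
Varint 3: bytes[4:6] = DB 22 -> value 4443 (2 byte(s))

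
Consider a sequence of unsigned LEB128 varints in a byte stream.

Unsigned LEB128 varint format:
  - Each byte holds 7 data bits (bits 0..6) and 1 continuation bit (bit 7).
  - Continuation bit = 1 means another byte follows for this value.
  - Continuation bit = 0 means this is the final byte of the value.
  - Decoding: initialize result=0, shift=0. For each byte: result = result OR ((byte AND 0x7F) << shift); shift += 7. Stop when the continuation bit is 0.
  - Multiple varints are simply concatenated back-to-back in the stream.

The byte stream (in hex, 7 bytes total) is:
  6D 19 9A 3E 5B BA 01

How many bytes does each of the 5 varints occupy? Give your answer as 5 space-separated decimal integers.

Answer: 1 1 2 1 2

Derivation:
  byte[0]=0x6D cont=0 payload=0x6D=109: acc |= 109<<0 -> acc=109 shift=7 [end]
Varint 1: bytes[0:1] = 6D -> value 109 (1 byte(s))
  byte[1]=0x19 cont=0 payload=0x19=25: acc |= 25<<0 -> acc=25 shift=7 [end]
Varint 2: bytes[1:2] = 19 -> value 25 (1 byte(s))
  byte[2]=0x9A cont=1 payload=0x1A=26: acc |= 26<<0 -> acc=26 shift=7
  byte[3]=0x3E cont=0 payload=0x3E=62: acc |= 62<<7 -> acc=7962 shift=14 [end]
Varint 3: bytes[2:4] = 9A 3E -> value 7962 (2 byte(s))
  byte[4]=0x5B cont=0 payload=0x5B=91: acc |= 91<<0 -> acc=91 shift=7 [end]
Varint 4: bytes[4:5] = 5B -> value 91 (1 byte(s))
  byte[5]=0xBA cont=1 payload=0x3A=58: acc |= 58<<0 -> acc=58 shift=7
  byte[6]=0x01 cont=0 payload=0x01=1: acc |= 1<<7 -> acc=186 shift=14 [end]
Varint 5: bytes[5:7] = BA 01 -> value 186 (2 byte(s))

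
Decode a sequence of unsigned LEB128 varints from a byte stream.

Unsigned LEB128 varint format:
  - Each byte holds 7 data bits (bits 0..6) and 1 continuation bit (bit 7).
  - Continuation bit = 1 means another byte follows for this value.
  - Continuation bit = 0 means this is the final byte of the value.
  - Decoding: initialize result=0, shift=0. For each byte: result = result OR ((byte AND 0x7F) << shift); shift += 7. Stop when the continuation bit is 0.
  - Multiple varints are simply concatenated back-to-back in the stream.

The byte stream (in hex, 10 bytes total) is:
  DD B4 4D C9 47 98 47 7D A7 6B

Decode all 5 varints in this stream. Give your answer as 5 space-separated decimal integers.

  byte[0]=0xDD cont=1 payload=0x5D=93: acc |= 93<<0 -> acc=93 shift=7
  byte[1]=0xB4 cont=1 payload=0x34=52: acc |= 52<<7 -> acc=6749 shift=14
  byte[2]=0x4D cont=0 payload=0x4D=77: acc |= 77<<14 -> acc=1268317 shift=21 [end]
Varint 1: bytes[0:3] = DD B4 4D -> value 1268317 (3 byte(s))
  byte[3]=0xC9 cont=1 payload=0x49=73: acc |= 73<<0 -> acc=73 shift=7
  byte[4]=0x47 cont=0 payload=0x47=71: acc |= 71<<7 -> acc=9161 shift=14 [end]
Varint 2: bytes[3:5] = C9 47 -> value 9161 (2 byte(s))
  byte[5]=0x98 cont=1 payload=0x18=24: acc |= 24<<0 -> acc=24 shift=7
  byte[6]=0x47 cont=0 payload=0x47=71: acc |= 71<<7 -> acc=9112 shift=14 [end]
Varint 3: bytes[5:7] = 98 47 -> value 9112 (2 byte(s))
  byte[7]=0x7D cont=0 payload=0x7D=125: acc |= 125<<0 -> acc=125 shift=7 [end]
Varint 4: bytes[7:8] = 7D -> value 125 (1 byte(s))
  byte[8]=0xA7 cont=1 payload=0x27=39: acc |= 39<<0 -> acc=39 shift=7
  byte[9]=0x6B cont=0 payload=0x6B=107: acc |= 107<<7 -> acc=13735 shift=14 [end]
Varint 5: bytes[8:10] = A7 6B -> value 13735 (2 byte(s))

Answer: 1268317 9161 9112 125 13735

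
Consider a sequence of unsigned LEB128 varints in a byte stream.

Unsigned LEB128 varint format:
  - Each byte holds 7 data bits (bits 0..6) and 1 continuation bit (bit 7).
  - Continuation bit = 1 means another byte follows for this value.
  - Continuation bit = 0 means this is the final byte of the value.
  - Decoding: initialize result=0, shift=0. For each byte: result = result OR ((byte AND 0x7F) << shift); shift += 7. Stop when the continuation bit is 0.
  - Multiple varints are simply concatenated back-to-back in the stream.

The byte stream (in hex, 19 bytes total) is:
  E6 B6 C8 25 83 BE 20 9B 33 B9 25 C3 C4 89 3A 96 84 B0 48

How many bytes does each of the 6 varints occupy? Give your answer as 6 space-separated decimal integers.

Answer: 4 3 2 2 4 4

Derivation:
  byte[0]=0xE6 cont=1 payload=0x66=102: acc |= 102<<0 -> acc=102 shift=7
  byte[1]=0xB6 cont=1 payload=0x36=54: acc |= 54<<7 -> acc=7014 shift=14
  byte[2]=0xC8 cont=1 payload=0x48=72: acc |= 72<<14 -> acc=1186662 shift=21
  byte[3]=0x25 cont=0 payload=0x25=37: acc |= 37<<21 -> acc=78781286 shift=28 [end]
Varint 1: bytes[0:4] = E6 B6 C8 25 -> value 78781286 (4 byte(s))
  byte[4]=0x83 cont=1 payload=0x03=3: acc |= 3<<0 -> acc=3 shift=7
  byte[5]=0xBE cont=1 payload=0x3E=62: acc |= 62<<7 -> acc=7939 shift=14
  byte[6]=0x20 cont=0 payload=0x20=32: acc |= 32<<14 -> acc=532227 shift=21 [end]
Varint 2: bytes[4:7] = 83 BE 20 -> value 532227 (3 byte(s))
  byte[7]=0x9B cont=1 payload=0x1B=27: acc |= 27<<0 -> acc=27 shift=7
  byte[8]=0x33 cont=0 payload=0x33=51: acc |= 51<<7 -> acc=6555 shift=14 [end]
Varint 3: bytes[7:9] = 9B 33 -> value 6555 (2 byte(s))
  byte[9]=0xB9 cont=1 payload=0x39=57: acc |= 57<<0 -> acc=57 shift=7
  byte[10]=0x25 cont=0 payload=0x25=37: acc |= 37<<7 -> acc=4793 shift=14 [end]
Varint 4: bytes[9:11] = B9 25 -> value 4793 (2 byte(s))
  byte[11]=0xC3 cont=1 payload=0x43=67: acc |= 67<<0 -> acc=67 shift=7
  byte[12]=0xC4 cont=1 payload=0x44=68: acc |= 68<<7 -> acc=8771 shift=14
  byte[13]=0x89 cont=1 payload=0x09=9: acc |= 9<<14 -> acc=156227 shift=21
  byte[14]=0x3A cont=0 payload=0x3A=58: acc |= 58<<21 -> acc=121791043 shift=28 [end]
Varint 5: bytes[11:15] = C3 C4 89 3A -> value 121791043 (4 byte(s))
  byte[15]=0x96 cont=1 payload=0x16=22: acc |= 22<<0 -> acc=22 shift=7
  byte[16]=0x84 cont=1 payload=0x04=4: acc |= 4<<7 -> acc=534 shift=14
  byte[17]=0xB0 cont=1 payload=0x30=48: acc |= 48<<14 -> acc=786966 shift=21
  byte[18]=0x48 cont=0 payload=0x48=72: acc |= 72<<21 -> acc=151781910 shift=28 [end]
Varint 6: bytes[15:19] = 96 84 B0 48 -> value 151781910 (4 byte(s))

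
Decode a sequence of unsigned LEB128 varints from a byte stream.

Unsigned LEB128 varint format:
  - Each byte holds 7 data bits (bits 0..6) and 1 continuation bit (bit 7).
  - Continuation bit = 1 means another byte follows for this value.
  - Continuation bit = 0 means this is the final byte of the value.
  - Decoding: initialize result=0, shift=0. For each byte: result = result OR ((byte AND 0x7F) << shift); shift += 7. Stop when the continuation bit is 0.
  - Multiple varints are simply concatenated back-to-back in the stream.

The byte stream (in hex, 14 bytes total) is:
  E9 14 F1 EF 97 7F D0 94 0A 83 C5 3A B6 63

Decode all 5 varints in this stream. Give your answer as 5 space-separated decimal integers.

  byte[0]=0xE9 cont=1 payload=0x69=105: acc |= 105<<0 -> acc=105 shift=7
  byte[1]=0x14 cont=0 payload=0x14=20: acc |= 20<<7 -> acc=2665 shift=14 [end]
Varint 1: bytes[0:2] = E9 14 -> value 2665 (2 byte(s))
  byte[2]=0xF1 cont=1 payload=0x71=113: acc |= 113<<0 -> acc=113 shift=7
  byte[3]=0xEF cont=1 payload=0x6F=111: acc |= 111<<7 -> acc=14321 shift=14
  byte[4]=0x97 cont=1 payload=0x17=23: acc |= 23<<14 -> acc=391153 shift=21
  byte[5]=0x7F cont=0 payload=0x7F=127: acc |= 127<<21 -> acc=266729457 shift=28 [end]
Varint 2: bytes[2:6] = F1 EF 97 7F -> value 266729457 (4 byte(s))
  byte[6]=0xD0 cont=1 payload=0x50=80: acc |= 80<<0 -> acc=80 shift=7
  byte[7]=0x94 cont=1 payload=0x14=20: acc |= 20<<7 -> acc=2640 shift=14
  byte[8]=0x0A cont=0 payload=0x0A=10: acc |= 10<<14 -> acc=166480 shift=21 [end]
Varint 3: bytes[6:9] = D0 94 0A -> value 166480 (3 byte(s))
  byte[9]=0x83 cont=1 payload=0x03=3: acc |= 3<<0 -> acc=3 shift=7
  byte[10]=0xC5 cont=1 payload=0x45=69: acc |= 69<<7 -> acc=8835 shift=14
  byte[11]=0x3A cont=0 payload=0x3A=58: acc |= 58<<14 -> acc=959107 shift=21 [end]
Varint 4: bytes[9:12] = 83 C5 3A -> value 959107 (3 byte(s))
  byte[12]=0xB6 cont=1 payload=0x36=54: acc |= 54<<0 -> acc=54 shift=7
  byte[13]=0x63 cont=0 payload=0x63=99: acc |= 99<<7 -> acc=12726 shift=14 [end]
Varint 5: bytes[12:14] = B6 63 -> value 12726 (2 byte(s))

Answer: 2665 266729457 166480 959107 12726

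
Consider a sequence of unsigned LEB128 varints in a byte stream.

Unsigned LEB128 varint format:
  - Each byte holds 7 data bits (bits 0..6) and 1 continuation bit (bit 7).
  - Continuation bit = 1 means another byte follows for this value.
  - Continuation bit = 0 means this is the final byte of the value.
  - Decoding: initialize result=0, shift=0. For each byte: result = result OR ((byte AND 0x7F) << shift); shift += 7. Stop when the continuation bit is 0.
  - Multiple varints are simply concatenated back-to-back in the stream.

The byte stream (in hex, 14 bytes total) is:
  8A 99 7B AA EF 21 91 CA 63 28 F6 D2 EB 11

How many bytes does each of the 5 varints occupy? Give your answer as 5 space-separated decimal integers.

  byte[0]=0x8A cont=1 payload=0x0A=10: acc |= 10<<0 -> acc=10 shift=7
  byte[1]=0x99 cont=1 payload=0x19=25: acc |= 25<<7 -> acc=3210 shift=14
  byte[2]=0x7B cont=0 payload=0x7B=123: acc |= 123<<14 -> acc=2018442 shift=21 [end]
Varint 1: bytes[0:3] = 8A 99 7B -> value 2018442 (3 byte(s))
  byte[3]=0xAA cont=1 payload=0x2A=42: acc |= 42<<0 -> acc=42 shift=7
  byte[4]=0xEF cont=1 payload=0x6F=111: acc |= 111<<7 -> acc=14250 shift=14
  byte[5]=0x21 cont=0 payload=0x21=33: acc |= 33<<14 -> acc=554922 shift=21 [end]
Varint 2: bytes[3:6] = AA EF 21 -> value 554922 (3 byte(s))
  byte[6]=0x91 cont=1 payload=0x11=17: acc |= 17<<0 -> acc=17 shift=7
  byte[7]=0xCA cont=1 payload=0x4A=74: acc |= 74<<7 -> acc=9489 shift=14
  byte[8]=0x63 cont=0 payload=0x63=99: acc |= 99<<14 -> acc=1631505 shift=21 [end]
Varint 3: bytes[6:9] = 91 CA 63 -> value 1631505 (3 byte(s))
  byte[9]=0x28 cont=0 payload=0x28=40: acc |= 40<<0 -> acc=40 shift=7 [end]
Varint 4: bytes[9:10] = 28 -> value 40 (1 byte(s))
  byte[10]=0xF6 cont=1 payload=0x76=118: acc |= 118<<0 -> acc=118 shift=7
  byte[11]=0xD2 cont=1 payload=0x52=82: acc |= 82<<7 -> acc=10614 shift=14
  byte[12]=0xEB cont=1 payload=0x6B=107: acc |= 107<<14 -> acc=1763702 shift=21
  byte[13]=0x11 cont=0 payload=0x11=17: acc |= 17<<21 -> acc=37415286 shift=28 [end]
Varint 5: bytes[10:14] = F6 D2 EB 11 -> value 37415286 (4 byte(s))

Answer: 3 3 3 1 4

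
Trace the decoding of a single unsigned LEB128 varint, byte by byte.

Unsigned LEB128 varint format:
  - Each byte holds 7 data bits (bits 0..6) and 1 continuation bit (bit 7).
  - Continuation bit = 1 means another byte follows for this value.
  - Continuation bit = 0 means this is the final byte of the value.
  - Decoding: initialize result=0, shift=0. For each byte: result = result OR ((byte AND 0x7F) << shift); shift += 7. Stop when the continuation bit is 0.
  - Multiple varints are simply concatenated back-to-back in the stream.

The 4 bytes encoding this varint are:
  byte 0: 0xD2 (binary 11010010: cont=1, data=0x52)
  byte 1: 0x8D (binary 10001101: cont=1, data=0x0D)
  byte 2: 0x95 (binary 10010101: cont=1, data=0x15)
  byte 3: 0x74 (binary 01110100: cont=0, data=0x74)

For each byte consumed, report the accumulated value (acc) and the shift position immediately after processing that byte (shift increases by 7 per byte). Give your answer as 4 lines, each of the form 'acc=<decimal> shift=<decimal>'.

Answer: acc=82 shift=7
acc=1746 shift=14
acc=345810 shift=21
acc=243615442 shift=28

Derivation:
byte 0=0xD2: payload=0x52=82, contrib = 82<<0 = 82; acc -> 82, shift -> 7
byte 1=0x8D: payload=0x0D=13, contrib = 13<<7 = 1664; acc -> 1746, shift -> 14
byte 2=0x95: payload=0x15=21, contrib = 21<<14 = 344064; acc -> 345810, shift -> 21
byte 3=0x74: payload=0x74=116, contrib = 116<<21 = 243269632; acc -> 243615442, shift -> 28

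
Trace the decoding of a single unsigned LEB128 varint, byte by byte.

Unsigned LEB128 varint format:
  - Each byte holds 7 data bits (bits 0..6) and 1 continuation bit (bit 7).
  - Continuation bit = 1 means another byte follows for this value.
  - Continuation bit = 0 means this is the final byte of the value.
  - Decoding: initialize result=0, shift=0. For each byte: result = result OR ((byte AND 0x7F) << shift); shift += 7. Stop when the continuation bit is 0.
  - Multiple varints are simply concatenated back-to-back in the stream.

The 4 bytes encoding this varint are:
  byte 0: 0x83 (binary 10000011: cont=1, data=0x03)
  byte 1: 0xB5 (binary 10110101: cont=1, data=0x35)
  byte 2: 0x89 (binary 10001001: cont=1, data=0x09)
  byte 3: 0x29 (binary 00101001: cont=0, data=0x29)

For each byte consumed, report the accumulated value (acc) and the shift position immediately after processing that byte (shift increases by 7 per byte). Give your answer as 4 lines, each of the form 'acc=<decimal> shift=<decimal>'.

byte 0=0x83: payload=0x03=3, contrib = 3<<0 = 3; acc -> 3, shift -> 7
byte 1=0xB5: payload=0x35=53, contrib = 53<<7 = 6784; acc -> 6787, shift -> 14
byte 2=0x89: payload=0x09=9, contrib = 9<<14 = 147456; acc -> 154243, shift -> 21
byte 3=0x29: payload=0x29=41, contrib = 41<<21 = 85983232; acc -> 86137475, shift -> 28

Answer: acc=3 shift=7
acc=6787 shift=14
acc=154243 shift=21
acc=86137475 shift=28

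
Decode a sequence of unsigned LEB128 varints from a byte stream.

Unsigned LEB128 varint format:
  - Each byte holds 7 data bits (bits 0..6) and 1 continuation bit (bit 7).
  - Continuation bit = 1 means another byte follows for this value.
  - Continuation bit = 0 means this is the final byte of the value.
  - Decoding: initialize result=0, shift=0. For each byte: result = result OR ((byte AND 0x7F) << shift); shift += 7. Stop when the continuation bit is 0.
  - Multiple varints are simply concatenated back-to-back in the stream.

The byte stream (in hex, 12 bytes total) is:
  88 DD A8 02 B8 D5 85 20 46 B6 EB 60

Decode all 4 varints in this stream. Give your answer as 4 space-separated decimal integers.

Answer: 4861576 67201720 70 1586614

Derivation:
  byte[0]=0x88 cont=1 payload=0x08=8: acc |= 8<<0 -> acc=8 shift=7
  byte[1]=0xDD cont=1 payload=0x5D=93: acc |= 93<<7 -> acc=11912 shift=14
  byte[2]=0xA8 cont=1 payload=0x28=40: acc |= 40<<14 -> acc=667272 shift=21
  byte[3]=0x02 cont=0 payload=0x02=2: acc |= 2<<21 -> acc=4861576 shift=28 [end]
Varint 1: bytes[0:4] = 88 DD A8 02 -> value 4861576 (4 byte(s))
  byte[4]=0xB8 cont=1 payload=0x38=56: acc |= 56<<0 -> acc=56 shift=7
  byte[5]=0xD5 cont=1 payload=0x55=85: acc |= 85<<7 -> acc=10936 shift=14
  byte[6]=0x85 cont=1 payload=0x05=5: acc |= 5<<14 -> acc=92856 shift=21
  byte[7]=0x20 cont=0 payload=0x20=32: acc |= 32<<21 -> acc=67201720 shift=28 [end]
Varint 2: bytes[4:8] = B8 D5 85 20 -> value 67201720 (4 byte(s))
  byte[8]=0x46 cont=0 payload=0x46=70: acc |= 70<<0 -> acc=70 shift=7 [end]
Varint 3: bytes[8:9] = 46 -> value 70 (1 byte(s))
  byte[9]=0xB6 cont=1 payload=0x36=54: acc |= 54<<0 -> acc=54 shift=7
  byte[10]=0xEB cont=1 payload=0x6B=107: acc |= 107<<7 -> acc=13750 shift=14
  byte[11]=0x60 cont=0 payload=0x60=96: acc |= 96<<14 -> acc=1586614 shift=21 [end]
Varint 4: bytes[9:12] = B6 EB 60 -> value 1586614 (3 byte(s))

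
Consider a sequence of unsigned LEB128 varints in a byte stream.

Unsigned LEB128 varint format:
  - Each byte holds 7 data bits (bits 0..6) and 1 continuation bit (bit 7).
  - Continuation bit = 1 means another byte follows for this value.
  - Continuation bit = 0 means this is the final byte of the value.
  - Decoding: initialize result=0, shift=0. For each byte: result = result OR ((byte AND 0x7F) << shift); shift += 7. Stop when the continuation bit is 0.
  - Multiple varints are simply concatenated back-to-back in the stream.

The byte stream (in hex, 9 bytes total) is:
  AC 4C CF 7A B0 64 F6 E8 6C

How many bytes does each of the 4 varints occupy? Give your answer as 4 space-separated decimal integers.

  byte[0]=0xAC cont=1 payload=0x2C=44: acc |= 44<<0 -> acc=44 shift=7
  byte[1]=0x4C cont=0 payload=0x4C=76: acc |= 76<<7 -> acc=9772 shift=14 [end]
Varint 1: bytes[0:2] = AC 4C -> value 9772 (2 byte(s))
  byte[2]=0xCF cont=1 payload=0x4F=79: acc |= 79<<0 -> acc=79 shift=7
  byte[3]=0x7A cont=0 payload=0x7A=122: acc |= 122<<7 -> acc=15695 shift=14 [end]
Varint 2: bytes[2:4] = CF 7A -> value 15695 (2 byte(s))
  byte[4]=0xB0 cont=1 payload=0x30=48: acc |= 48<<0 -> acc=48 shift=7
  byte[5]=0x64 cont=0 payload=0x64=100: acc |= 100<<7 -> acc=12848 shift=14 [end]
Varint 3: bytes[4:6] = B0 64 -> value 12848 (2 byte(s))
  byte[6]=0xF6 cont=1 payload=0x76=118: acc |= 118<<0 -> acc=118 shift=7
  byte[7]=0xE8 cont=1 payload=0x68=104: acc |= 104<<7 -> acc=13430 shift=14
  byte[8]=0x6C cont=0 payload=0x6C=108: acc |= 108<<14 -> acc=1782902 shift=21 [end]
Varint 4: bytes[6:9] = F6 E8 6C -> value 1782902 (3 byte(s))

Answer: 2 2 2 3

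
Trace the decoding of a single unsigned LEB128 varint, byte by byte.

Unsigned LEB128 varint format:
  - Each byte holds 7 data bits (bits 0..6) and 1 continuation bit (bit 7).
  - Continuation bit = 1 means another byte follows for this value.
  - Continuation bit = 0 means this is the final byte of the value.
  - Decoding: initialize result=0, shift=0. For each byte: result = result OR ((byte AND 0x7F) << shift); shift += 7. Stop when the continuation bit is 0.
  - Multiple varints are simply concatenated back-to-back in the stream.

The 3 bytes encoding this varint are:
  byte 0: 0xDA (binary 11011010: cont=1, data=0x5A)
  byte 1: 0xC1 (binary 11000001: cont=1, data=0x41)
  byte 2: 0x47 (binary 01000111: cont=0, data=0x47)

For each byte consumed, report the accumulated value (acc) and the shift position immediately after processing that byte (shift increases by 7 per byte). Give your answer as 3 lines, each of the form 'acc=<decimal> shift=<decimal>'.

Answer: acc=90 shift=7
acc=8410 shift=14
acc=1171674 shift=21

Derivation:
byte 0=0xDA: payload=0x5A=90, contrib = 90<<0 = 90; acc -> 90, shift -> 7
byte 1=0xC1: payload=0x41=65, contrib = 65<<7 = 8320; acc -> 8410, shift -> 14
byte 2=0x47: payload=0x47=71, contrib = 71<<14 = 1163264; acc -> 1171674, shift -> 21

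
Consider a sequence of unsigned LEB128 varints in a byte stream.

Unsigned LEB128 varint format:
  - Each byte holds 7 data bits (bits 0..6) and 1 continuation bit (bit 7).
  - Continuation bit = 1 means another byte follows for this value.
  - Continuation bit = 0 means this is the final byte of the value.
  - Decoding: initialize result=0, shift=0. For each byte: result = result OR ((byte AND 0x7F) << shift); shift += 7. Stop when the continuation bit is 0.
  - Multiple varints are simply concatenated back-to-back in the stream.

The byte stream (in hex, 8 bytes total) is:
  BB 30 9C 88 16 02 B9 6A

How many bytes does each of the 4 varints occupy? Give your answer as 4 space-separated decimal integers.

Answer: 2 3 1 2

Derivation:
  byte[0]=0xBB cont=1 payload=0x3B=59: acc |= 59<<0 -> acc=59 shift=7
  byte[1]=0x30 cont=0 payload=0x30=48: acc |= 48<<7 -> acc=6203 shift=14 [end]
Varint 1: bytes[0:2] = BB 30 -> value 6203 (2 byte(s))
  byte[2]=0x9C cont=1 payload=0x1C=28: acc |= 28<<0 -> acc=28 shift=7
  byte[3]=0x88 cont=1 payload=0x08=8: acc |= 8<<7 -> acc=1052 shift=14
  byte[4]=0x16 cont=0 payload=0x16=22: acc |= 22<<14 -> acc=361500 shift=21 [end]
Varint 2: bytes[2:5] = 9C 88 16 -> value 361500 (3 byte(s))
  byte[5]=0x02 cont=0 payload=0x02=2: acc |= 2<<0 -> acc=2 shift=7 [end]
Varint 3: bytes[5:6] = 02 -> value 2 (1 byte(s))
  byte[6]=0xB9 cont=1 payload=0x39=57: acc |= 57<<0 -> acc=57 shift=7
  byte[7]=0x6A cont=0 payload=0x6A=106: acc |= 106<<7 -> acc=13625 shift=14 [end]
Varint 4: bytes[6:8] = B9 6A -> value 13625 (2 byte(s))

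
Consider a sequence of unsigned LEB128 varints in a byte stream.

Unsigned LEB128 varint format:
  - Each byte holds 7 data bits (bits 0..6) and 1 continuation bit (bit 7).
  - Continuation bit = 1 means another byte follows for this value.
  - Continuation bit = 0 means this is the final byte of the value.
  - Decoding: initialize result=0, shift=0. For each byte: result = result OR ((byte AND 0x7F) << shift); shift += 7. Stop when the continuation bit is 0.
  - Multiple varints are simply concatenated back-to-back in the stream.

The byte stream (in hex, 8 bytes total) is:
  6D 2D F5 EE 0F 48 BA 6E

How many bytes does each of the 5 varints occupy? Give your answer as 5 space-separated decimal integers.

  byte[0]=0x6D cont=0 payload=0x6D=109: acc |= 109<<0 -> acc=109 shift=7 [end]
Varint 1: bytes[0:1] = 6D -> value 109 (1 byte(s))
  byte[1]=0x2D cont=0 payload=0x2D=45: acc |= 45<<0 -> acc=45 shift=7 [end]
Varint 2: bytes[1:2] = 2D -> value 45 (1 byte(s))
  byte[2]=0xF5 cont=1 payload=0x75=117: acc |= 117<<0 -> acc=117 shift=7
  byte[3]=0xEE cont=1 payload=0x6E=110: acc |= 110<<7 -> acc=14197 shift=14
  byte[4]=0x0F cont=0 payload=0x0F=15: acc |= 15<<14 -> acc=259957 shift=21 [end]
Varint 3: bytes[2:5] = F5 EE 0F -> value 259957 (3 byte(s))
  byte[5]=0x48 cont=0 payload=0x48=72: acc |= 72<<0 -> acc=72 shift=7 [end]
Varint 4: bytes[5:6] = 48 -> value 72 (1 byte(s))
  byte[6]=0xBA cont=1 payload=0x3A=58: acc |= 58<<0 -> acc=58 shift=7
  byte[7]=0x6E cont=0 payload=0x6E=110: acc |= 110<<7 -> acc=14138 shift=14 [end]
Varint 5: bytes[6:8] = BA 6E -> value 14138 (2 byte(s))

Answer: 1 1 3 1 2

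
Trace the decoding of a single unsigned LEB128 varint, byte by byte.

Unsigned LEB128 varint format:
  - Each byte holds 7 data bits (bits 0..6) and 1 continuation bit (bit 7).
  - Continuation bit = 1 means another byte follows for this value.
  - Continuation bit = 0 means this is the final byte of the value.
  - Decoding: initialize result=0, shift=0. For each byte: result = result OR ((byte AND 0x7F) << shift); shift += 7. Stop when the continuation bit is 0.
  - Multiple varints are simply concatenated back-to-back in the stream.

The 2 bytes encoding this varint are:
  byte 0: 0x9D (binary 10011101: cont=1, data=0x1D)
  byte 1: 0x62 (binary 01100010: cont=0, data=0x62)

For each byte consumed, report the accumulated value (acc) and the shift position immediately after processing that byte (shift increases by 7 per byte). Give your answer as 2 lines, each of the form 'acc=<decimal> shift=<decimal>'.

Answer: acc=29 shift=7
acc=12573 shift=14

Derivation:
byte 0=0x9D: payload=0x1D=29, contrib = 29<<0 = 29; acc -> 29, shift -> 7
byte 1=0x62: payload=0x62=98, contrib = 98<<7 = 12544; acc -> 12573, shift -> 14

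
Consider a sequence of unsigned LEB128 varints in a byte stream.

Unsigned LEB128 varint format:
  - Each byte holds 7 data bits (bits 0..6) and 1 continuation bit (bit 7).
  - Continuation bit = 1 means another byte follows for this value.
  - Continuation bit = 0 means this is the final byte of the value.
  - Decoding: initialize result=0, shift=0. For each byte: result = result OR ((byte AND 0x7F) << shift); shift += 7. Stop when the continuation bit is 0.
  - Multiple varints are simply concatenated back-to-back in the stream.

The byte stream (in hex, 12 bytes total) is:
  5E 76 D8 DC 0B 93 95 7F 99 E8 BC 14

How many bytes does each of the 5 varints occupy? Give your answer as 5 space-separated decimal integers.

  byte[0]=0x5E cont=0 payload=0x5E=94: acc |= 94<<0 -> acc=94 shift=7 [end]
Varint 1: bytes[0:1] = 5E -> value 94 (1 byte(s))
  byte[1]=0x76 cont=0 payload=0x76=118: acc |= 118<<0 -> acc=118 shift=7 [end]
Varint 2: bytes[1:2] = 76 -> value 118 (1 byte(s))
  byte[2]=0xD8 cont=1 payload=0x58=88: acc |= 88<<0 -> acc=88 shift=7
  byte[3]=0xDC cont=1 payload=0x5C=92: acc |= 92<<7 -> acc=11864 shift=14
  byte[4]=0x0B cont=0 payload=0x0B=11: acc |= 11<<14 -> acc=192088 shift=21 [end]
Varint 3: bytes[2:5] = D8 DC 0B -> value 192088 (3 byte(s))
  byte[5]=0x93 cont=1 payload=0x13=19: acc |= 19<<0 -> acc=19 shift=7
  byte[6]=0x95 cont=1 payload=0x15=21: acc |= 21<<7 -> acc=2707 shift=14
  byte[7]=0x7F cont=0 payload=0x7F=127: acc |= 127<<14 -> acc=2083475 shift=21 [end]
Varint 4: bytes[5:8] = 93 95 7F -> value 2083475 (3 byte(s))
  byte[8]=0x99 cont=1 payload=0x19=25: acc |= 25<<0 -> acc=25 shift=7
  byte[9]=0xE8 cont=1 payload=0x68=104: acc |= 104<<7 -> acc=13337 shift=14
  byte[10]=0xBC cont=1 payload=0x3C=60: acc |= 60<<14 -> acc=996377 shift=21
  byte[11]=0x14 cont=0 payload=0x14=20: acc |= 20<<21 -> acc=42939417 shift=28 [end]
Varint 5: bytes[8:12] = 99 E8 BC 14 -> value 42939417 (4 byte(s))

Answer: 1 1 3 3 4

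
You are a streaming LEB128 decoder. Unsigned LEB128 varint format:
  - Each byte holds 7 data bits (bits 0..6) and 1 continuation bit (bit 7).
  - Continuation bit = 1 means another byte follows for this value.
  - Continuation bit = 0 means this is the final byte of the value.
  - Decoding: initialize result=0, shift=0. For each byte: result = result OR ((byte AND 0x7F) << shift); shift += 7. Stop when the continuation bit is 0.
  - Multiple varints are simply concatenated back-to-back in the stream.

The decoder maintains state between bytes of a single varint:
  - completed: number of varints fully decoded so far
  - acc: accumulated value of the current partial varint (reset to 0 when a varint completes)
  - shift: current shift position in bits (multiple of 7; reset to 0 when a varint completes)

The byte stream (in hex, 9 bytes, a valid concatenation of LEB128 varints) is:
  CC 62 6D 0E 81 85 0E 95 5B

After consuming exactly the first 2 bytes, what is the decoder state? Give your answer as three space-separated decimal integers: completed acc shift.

byte[0]=0xCC cont=1 payload=0x4C: acc |= 76<<0 -> completed=0 acc=76 shift=7
byte[1]=0x62 cont=0 payload=0x62: varint #1 complete (value=12620); reset -> completed=1 acc=0 shift=0

Answer: 1 0 0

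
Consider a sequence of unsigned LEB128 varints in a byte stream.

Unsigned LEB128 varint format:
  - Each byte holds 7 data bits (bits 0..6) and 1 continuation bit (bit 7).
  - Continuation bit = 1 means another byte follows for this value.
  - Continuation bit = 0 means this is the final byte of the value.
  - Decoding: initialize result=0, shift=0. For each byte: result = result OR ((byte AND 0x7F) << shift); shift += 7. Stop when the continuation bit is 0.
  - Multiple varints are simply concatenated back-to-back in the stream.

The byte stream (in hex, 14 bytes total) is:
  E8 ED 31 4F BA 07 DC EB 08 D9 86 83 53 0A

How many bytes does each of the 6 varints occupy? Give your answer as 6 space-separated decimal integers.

  byte[0]=0xE8 cont=1 payload=0x68=104: acc |= 104<<0 -> acc=104 shift=7
  byte[1]=0xED cont=1 payload=0x6D=109: acc |= 109<<7 -> acc=14056 shift=14
  byte[2]=0x31 cont=0 payload=0x31=49: acc |= 49<<14 -> acc=816872 shift=21 [end]
Varint 1: bytes[0:3] = E8 ED 31 -> value 816872 (3 byte(s))
  byte[3]=0x4F cont=0 payload=0x4F=79: acc |= 79<<0 -> acc=79 shift=7 [end]
Varint 2: bytes[3:4] = 4F -> value 79 (1 byte(s))
  byte[4]=0xBA cont=1 payload=0x3A=58: acc |= 58<<0 -> acc=58 shift=7
  byte[5]=0x07 cont=0 payload=0x07=7: acc |= 7<<7 -> acc=954 shift=14 [end]
Varint 3: bytes[4:6] = BA 07 -> value 954 (2 byte(s))
  byte[6]=0xDC cont=1 payload=0x5C=92: acc |= 92<<0 -> acc=92 shift=7
  byte[7]=0xEB cont=1 payload=0x6B=107: acc |= 107<<7 -> acc=13788 shift=14
  byte[8]=0x08 cont=0 payload=0x08=8: acc |= 8<<14 -> acc=144860 shift=21 [end]
Varint 4: bytes[6:9] = DC EB 08 -> value 144860 (3 byte(s))
  byte[9]=0xD9 cont=1 payload=0x59=89: acc |= 89<<0 -> acc=89 shift=7
  byte[10]=0x86 cont=1 payload=0x06=6: acc |= 6<<7 -> acc=857 shift=14
  byte[11]=0x83 cont=1 payload=0x03=3: acc |= 3<<14 -> acc=50009 shift=21
  byte[12]=0x53 cont=0 payload=0x53=83: acc |= 83<<21 -> acc=174113625 shift=28 [end]
Varint 5: bytes[9:13] = D9 86 83 53 -> value 174113625 (4 byte(s))
  byte[13]=0x0A cont=0 payload=0x0A=10: acc |= 10<<0 -> acc=10 shift=7 [end]
Varint 6: bytes[13:14] = 0A -> value 10 (1 byte(s))

Answer: 3 1 2 3 4 1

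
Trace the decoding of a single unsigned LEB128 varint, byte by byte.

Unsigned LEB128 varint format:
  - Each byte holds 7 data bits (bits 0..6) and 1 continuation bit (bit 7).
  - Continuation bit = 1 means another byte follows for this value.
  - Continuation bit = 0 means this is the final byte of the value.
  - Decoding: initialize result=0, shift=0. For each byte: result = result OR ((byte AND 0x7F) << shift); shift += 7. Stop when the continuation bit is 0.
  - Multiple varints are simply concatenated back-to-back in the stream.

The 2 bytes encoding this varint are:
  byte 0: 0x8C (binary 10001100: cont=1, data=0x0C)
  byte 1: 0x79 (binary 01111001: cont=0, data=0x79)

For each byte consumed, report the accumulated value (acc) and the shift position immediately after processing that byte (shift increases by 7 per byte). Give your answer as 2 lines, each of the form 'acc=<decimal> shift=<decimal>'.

byte 0=0x8C: payload=0x0C=12, contrib = 12<<0 = 12; acc -> 12, shift -> 7
byte 1=0x79: payload=0x79=121, contrib = 121<<7 = 15488; acc -> 15500, shift -> 14

Answer: acc=12 shift=7
acc=15500 shift=14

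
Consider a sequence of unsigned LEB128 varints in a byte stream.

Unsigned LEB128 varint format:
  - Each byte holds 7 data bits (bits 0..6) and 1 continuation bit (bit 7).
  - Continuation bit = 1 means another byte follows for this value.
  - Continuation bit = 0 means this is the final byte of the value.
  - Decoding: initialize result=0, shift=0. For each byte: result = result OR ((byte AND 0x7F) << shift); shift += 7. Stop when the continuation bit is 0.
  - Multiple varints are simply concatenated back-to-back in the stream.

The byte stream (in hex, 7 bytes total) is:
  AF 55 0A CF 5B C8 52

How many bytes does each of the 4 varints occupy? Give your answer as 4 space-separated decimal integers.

  byte[0]=0xAF cont=1 payload=0x2F=47: acc |= 47<<0 -> acc=47 shift=7
  byte[1]=0x55 cont=0 payload=0x55=85: acc |= 85<<7 -> acc=10927 shift=14 [end]
Varint 1: bytes[0:2] = AF 55 -> value 10927 (2 byte(s))
  byte[2]=0x0A cont=0 payload=0x0A=10: acc |= 10<<0 -> acc=10 shift=7 [end]
Varint 2: bytes[2:3] = 0A -> value 10 (1 byte(s))
  byte[3]=0xCF cont=1 payload=0x4F=79: acc |= 79<<0 -> acc=79 shift=7
  byte[4]=0x5B cont=0 payload=0x5B=91: acc |= 91<<7 -> acc=11727 shift=14 [end]
Varint 3: bytes[3:5] = CF 5B -> value 11727 (2 byte(s))
  byte[5]=0xC8 cont=1 payload=0x48=72: acc |= 72<<0 -> acc=72 shift=7
  byte[6]=0x52 cont=0 payload=0x52=82: acc |= 82<<7 -> acc=10568 shift=14 [end]
Varint 4: bytes[5:7] = C8 52 -> value 10568 (2 byte(s))

Answer: 2 1 2 2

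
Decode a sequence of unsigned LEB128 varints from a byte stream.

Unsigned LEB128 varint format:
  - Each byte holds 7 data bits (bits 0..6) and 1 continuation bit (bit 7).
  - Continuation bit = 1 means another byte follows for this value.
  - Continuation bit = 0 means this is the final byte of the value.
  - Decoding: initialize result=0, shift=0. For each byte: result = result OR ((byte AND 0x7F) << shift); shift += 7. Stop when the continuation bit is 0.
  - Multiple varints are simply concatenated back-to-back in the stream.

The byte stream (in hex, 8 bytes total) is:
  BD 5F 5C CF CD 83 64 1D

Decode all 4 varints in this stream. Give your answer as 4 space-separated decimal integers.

Answer: 12221 92 209774287 29

Derivation:
  byte[0]=0xBD cont=1 payload=0x3D=61: acc |= 61<<0 -> acc=61 shift=7
  byte[1]=0x5F cont=0 payload=0x5F=95: acc |= 95<<7 -> acc=12221 shift=14 [end]
Varint 1: bytes[0:2] = BD 5F -> value 12221 (2 byte(s))
  byte[2]=0x5C cont=0 payload=0x5C=92: acc |= 92<<0 -> acc=92 shift=7 [end]
Varint 2: bytes[2:3] = 5C -> value 92 (1 byte(s))
  byte[3]=0xCF cont=1 payload=0x4F=79: acc |= 79<<0 -> acc=79 shift=7
  byte[4]=0xCD cont=1 payload=0x4D=77: acc |= 77<<7 -> acc=9935 shift=14
  byte[5]=0x83 cont=1 payload=0x03=3: acc |= 3<<14 -> acc=59087 shift=21
  byte[6]=0x64 cont=0 payload=0x64=100: acc |= 100<<21 -> acc=209774287 shift=28 [end]
Varint 3: bytes[3:7] = CF CD 83 64 -> value 209774287 (4 byte(s))
  byte[7]=0x1D cont=0 payload=0x1D=29: acc |= 29<<0 -> acc=29 shift=7 [end]
Varint 4: bytes[7:8] = 1D -> value 29 (1 byte(s))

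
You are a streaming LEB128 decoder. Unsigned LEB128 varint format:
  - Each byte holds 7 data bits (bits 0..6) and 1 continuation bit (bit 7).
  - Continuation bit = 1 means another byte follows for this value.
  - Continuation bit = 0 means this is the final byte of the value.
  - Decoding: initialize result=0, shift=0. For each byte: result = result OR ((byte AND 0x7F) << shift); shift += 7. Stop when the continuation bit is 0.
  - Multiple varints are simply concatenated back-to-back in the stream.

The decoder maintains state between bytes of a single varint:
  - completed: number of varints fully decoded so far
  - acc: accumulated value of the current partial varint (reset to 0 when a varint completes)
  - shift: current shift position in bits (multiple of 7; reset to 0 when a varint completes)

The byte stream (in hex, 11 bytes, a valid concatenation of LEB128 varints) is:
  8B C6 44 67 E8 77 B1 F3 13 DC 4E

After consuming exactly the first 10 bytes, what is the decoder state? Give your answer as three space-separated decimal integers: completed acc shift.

byte[0]=0x8B cont=1 payload=0x0B: acc |= 11<<0 -> completed=0 acc=11 shift=7
byte[1]=0xC6 cont=1 payload=0x46: acc |= 70<<7 -> completed=0 acc=8971 shift=14
byte[2]=0x44 cont=0 payload=0x44: varint #1 complete (value=1123083); reset -> completed=1 acc=0 shift=0
byte[3]=0x67 cont=0 payload=0x67: varint #2 complete (value=103); reset -> completed=2 acc=0 shift=0
byte[4]=0xE8 cont=1 payload=0x68: acc |= 104<<0 -> completed=2 acc=104 shift=7
byte[5]=0x77 cont=0 payload=0x77: varint #3 complete (value=15336); reset -> completed=3 acc=0 shift=0
byte[6]=0xB1 cont=1 payload=0x31: acc |= 49<<0 -> completed=3 acc=49 shift=7
byte[7]=0xF3 cont=1 payload=0x73: acc |= 115<<7 -> completed=3 acc=14769 shift=14
byte[8]=0x13 cont=0 payload=0x13: varint #4 complete (value=326065); reset -> completed=4 acc=0 shift=0
byte[9]=0xDC cont=1 payload=0x5C: acc |= 92<<0 -> completed=4 acc=92 shift=7

Answer: 4 92 7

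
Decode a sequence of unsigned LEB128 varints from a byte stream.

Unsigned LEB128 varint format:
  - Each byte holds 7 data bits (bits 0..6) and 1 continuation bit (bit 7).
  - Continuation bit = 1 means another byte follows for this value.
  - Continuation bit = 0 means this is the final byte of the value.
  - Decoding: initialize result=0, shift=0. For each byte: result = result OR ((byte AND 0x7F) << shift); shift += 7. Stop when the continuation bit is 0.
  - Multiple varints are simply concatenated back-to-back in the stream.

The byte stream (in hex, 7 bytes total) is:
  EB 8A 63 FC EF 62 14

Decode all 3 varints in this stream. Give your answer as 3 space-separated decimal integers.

  byte[0]=0xEB cont=1 payload=0x6B=107: acc |= 107<<0 -> acc=107 shift=7
  byte[1]=0x8A cont=1 payload=0x0A=10: acc |= 10<<7 -> acc=1387 shift=14
  byte[2]=0x63 cont=0 payload=0x63=99: acc |= 99<<14 -> acc=1623403 shift=21 [end]
Varint 1: bytes[0:3] = EB 8A 63 -> value 1623403 (3 byte(s))
  byte[3]=0xFC cont=1 payload=0x7C=124: acc |= 124<<0 -> acc=124 shift=7
  byte[4]=0xEF cont=1 payload=0x6F=111: acc |= 111<<7 -> acc=14332 shift=14
  byte[5]=0x62 cont=0 payload=0x62=98: acc |= 98<<14 -> acc=1619964 shift=21 [end]
Varint 2: bytes[3:6] = FC EF 62 -> value 1619964 (3 byte(s))
  byte[6]=0x14 cont=0 payload=0x14=20: acc |= 20<<0 -> acc=20 shift=7 [end]
Varint 3: bytes[6:7] = 14 -> value 20 (1 byte(s))

Answer: 1623403 1619964 20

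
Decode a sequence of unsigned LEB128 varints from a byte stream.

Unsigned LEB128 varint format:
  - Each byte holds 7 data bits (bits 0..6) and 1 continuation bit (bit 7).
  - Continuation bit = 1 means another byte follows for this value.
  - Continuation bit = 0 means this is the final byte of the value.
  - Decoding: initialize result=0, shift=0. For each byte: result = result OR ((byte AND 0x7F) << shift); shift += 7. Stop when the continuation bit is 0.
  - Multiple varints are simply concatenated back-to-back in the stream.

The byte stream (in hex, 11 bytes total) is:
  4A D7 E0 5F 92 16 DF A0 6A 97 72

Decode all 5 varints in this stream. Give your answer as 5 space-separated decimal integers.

  byte[0]=0x4A cont=0 payload=0x4A=74: acc |= 74<<0 -> acc=74 shift=7 [end]
Varint 1: bytes[0:1] = 4A -> value 74 (1 byte(s))
  byte[1]=0xD7 cont=1 payload=0x57=87: acc |= 87<<0 -> acc=87 shift=7
  byte[2]=0xE0 cont=1 payload=0x60=96: acc |= 96<<7 -> acc=12375 shift=14
  byte[3]=0x5F cont=0 payload=0x5F=95: acc |= 95<<14 -> acc=1568855 shift=21 [end]
Varint 2: bytes[1:4] = D7 E0 5F -> value 1568855 (3 byte(s))
  byte[4]=0x92 cont=1 payload=0x12=18: acc |= 18<<0 -> acc=18 shift=7
  byte[5]=0x16 cont=0 payload=0x16=22: acc |= 22<<7 -> acc=2834 shift=14 [end]
Varint 3: bytes[4:6] = 92 16 -> value 2834 (2 byte(s))
  byte[6]=0xDF cont=1 payload=0x5F=95: acc |= 95<<0 -> acc=95 shift=7
  byte[7]=0xA0 cont=1 payload=0x20=32: acc |= 32<<7 -> acc=4191 shift=14
  byte[8]=0x6A cont=0 payload=0x6A=106: acc |= 106<<14 -> acc=1740895 shift=21 [end]
Varint 4: bytes[6:9] = DF A0 6A -> value 1740895 (3 byte(s))
  byte[9]=0x97 cont=1 payload=0x17=23: acc |= 23<<0 -> acc=23 shift=7
  byte[10]=0x72 cont=0 payload=0x72=114: acc |= 114<<7 -> acc=14615 shift=14 [end]
Varint 5: bytes[9:11] = 97 72 -> value 14615 (2 byte(s))

Answer: 74 1568855 2834 1740895 14615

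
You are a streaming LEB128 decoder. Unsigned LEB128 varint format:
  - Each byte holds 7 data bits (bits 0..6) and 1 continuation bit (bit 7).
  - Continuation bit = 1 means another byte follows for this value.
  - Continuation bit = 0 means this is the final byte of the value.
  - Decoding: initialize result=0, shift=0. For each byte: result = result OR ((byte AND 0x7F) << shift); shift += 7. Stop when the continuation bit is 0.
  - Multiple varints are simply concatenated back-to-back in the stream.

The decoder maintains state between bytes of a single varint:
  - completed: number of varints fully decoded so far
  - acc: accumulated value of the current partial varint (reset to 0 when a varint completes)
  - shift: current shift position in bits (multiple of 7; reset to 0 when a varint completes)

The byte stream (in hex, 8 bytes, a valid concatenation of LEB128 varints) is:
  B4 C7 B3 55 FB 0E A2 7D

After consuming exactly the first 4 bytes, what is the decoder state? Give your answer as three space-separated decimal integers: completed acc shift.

Answer: 1 0 0

Derivation:
byte[0]=0xB4 cont=1 payload=0x34: acc |= 52<<0 -> completed=0 acc=52 shift=7
byte[1]=0xC7 cont=1 payload=0x47: acc |= 71<<7 -> completed=0 acc=9140 shift=14
byte[2]=0xB3 cont=1 payload=0x33: acc |= 51<<14 -> completed=0 acc=844724 shift=21
byte[3]=0x55 cont=0 payload=0x55: varint #1 complete (value=179102644); reset -> completed=1 acc=0 shift=0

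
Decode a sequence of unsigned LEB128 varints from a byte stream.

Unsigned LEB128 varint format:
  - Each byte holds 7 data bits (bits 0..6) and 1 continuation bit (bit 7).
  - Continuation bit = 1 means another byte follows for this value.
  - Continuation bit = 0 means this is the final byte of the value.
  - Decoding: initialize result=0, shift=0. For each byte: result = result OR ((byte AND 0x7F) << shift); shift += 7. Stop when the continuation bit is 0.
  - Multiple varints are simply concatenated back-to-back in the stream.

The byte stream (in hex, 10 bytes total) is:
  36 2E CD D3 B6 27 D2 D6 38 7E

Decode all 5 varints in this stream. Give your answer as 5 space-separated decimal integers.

  byte[0]=0x36 cont=0 payload=0x36=54: acc |= 54<<0 -> acc=54 shift=7 [end]
Varint 1: bytes[0:1] = 36 -> value 54 (1 byte(s))
  byte[1]=0x2E cont=0 payload=0x2E=46: acc |= 46<<0 -> acc=46 shift=7 [end]
Varint 2: bytes[1:2] = 2E -> value 46 (1 byte(s))
  byte[2]=0xCD cont=1 payload=0x4D=77: acc |= 77<<0 -> acc=77 shift=7
  byte[3]=0xD3 cont=1 payload=0x53=83: acc |= 83<<7 -> acc=10701 shift=14
  byte[4]=0xB6 cont=1 payload=0x36=54: acc |= 54<<14 -> acc=895437 shift=21
  byte[5]=0x27 cont=0 payload=0x27=39: acc |= 39<<21 -> acc=82684365 shift=28 [end]
Varint 3: bytes[2:6] = CD D3 B6 27 -> value 82684365 (4 byte(s))
  byte[6]=0xD2 cont=1 payload=0x52=82: acc |= 82<<0 -> acc=82 shift=7
  byte[7]=0xD6 cont=1 payload=0x56=86: acc |= 86<<7 -> acc=11090 shift=14
  byte[8]=0x38 cont=0 payload=0x38=56: acc |= 56<<14 -> acc=928594 shift=21 [end]
Varint 4: bytes[6:9] = D2 D6 38 -> value 928594 (3 byte(s))
  byte[9]=0x7E cont=0 payload=0x7E=126: acc |= 126<<0 -> acc=126 shift=7 [end]
Varint 5: bytes[9:10] = 7E -> value 126 (1 byte(s))

Answer: 54 46 82684365 928594 126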